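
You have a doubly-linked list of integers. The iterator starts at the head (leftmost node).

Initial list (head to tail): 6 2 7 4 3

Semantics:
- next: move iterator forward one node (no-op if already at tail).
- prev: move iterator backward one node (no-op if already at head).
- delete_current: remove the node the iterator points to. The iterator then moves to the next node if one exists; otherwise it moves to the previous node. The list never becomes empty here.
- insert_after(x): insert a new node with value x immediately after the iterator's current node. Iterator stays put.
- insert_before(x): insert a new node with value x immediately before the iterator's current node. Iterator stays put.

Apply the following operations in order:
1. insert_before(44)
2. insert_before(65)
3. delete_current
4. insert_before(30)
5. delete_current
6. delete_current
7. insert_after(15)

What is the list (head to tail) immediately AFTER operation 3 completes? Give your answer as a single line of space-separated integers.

After 1 (insert_before(44)): list=[44, 6, 2, 7, 4, 3] cursor@6
After 2 (insert_before(65)): list=[44, 65, 6, 2, 7, 4, 3] cursor@6
After 3 (delete_current): list=[44, 65, 2, 7, 4, 3] cursor@2

Answer: 44 65 2 7 4 3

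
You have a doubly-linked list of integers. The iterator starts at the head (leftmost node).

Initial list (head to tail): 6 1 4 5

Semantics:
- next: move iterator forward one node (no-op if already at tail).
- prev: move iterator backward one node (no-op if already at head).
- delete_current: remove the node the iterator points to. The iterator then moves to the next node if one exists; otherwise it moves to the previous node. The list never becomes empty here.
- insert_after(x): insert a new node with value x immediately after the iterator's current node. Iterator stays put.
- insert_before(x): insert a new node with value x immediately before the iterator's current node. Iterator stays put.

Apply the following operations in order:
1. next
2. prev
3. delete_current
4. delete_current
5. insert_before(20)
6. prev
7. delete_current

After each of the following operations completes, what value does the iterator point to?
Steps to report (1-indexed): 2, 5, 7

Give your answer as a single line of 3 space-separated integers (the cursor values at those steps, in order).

After 1 (next): list=[6, 1, 4, 5] cursor@1
After 2 (prev): list=[6, 1, 4, 5] cursor@6
After 3 (delete_current): list=[1, 4, 5] cursor@1
After 4 (delete_current): list=[4, 5] cursor@4
After 5 (insert_before(20)): list=[20, 4, 5] cursor@4
After 6 (prev): list=[20, 4, 5] cursor@20
After 7 (delete_current): list=[4, 5] cursor@4

Answer: 6 4 4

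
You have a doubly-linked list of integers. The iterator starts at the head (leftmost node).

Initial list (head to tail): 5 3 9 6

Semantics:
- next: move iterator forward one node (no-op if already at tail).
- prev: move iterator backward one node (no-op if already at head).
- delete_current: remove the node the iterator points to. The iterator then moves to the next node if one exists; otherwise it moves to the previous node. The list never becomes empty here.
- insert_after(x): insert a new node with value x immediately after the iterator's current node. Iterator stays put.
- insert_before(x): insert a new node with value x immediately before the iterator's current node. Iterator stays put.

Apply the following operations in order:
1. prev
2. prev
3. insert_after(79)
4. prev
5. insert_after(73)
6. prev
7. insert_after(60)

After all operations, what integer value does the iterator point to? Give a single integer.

After 1 (prev): list=[5, 3, 9, 6] cursor@5
After 2 (prev): list=[5, 3, 9, 6] cursor@5
After 3 (insert_after(79)): list=[5, 79, 3, 9, 6] cursor@5
After 4 (prev): list=[5, 79, 3, 9, 6] cursor@5
After 5 (insert_after(73)): list=[5, 73, 79, 3, 9, 6] cursor@5
After 6 (prev): list=[5, 73, 79, 3, 9, 6] cursor@5
After 7 (insert_after(60)): list=[5, 60, 73, 79, 3, 9, 6] cursor@5

Answer: 5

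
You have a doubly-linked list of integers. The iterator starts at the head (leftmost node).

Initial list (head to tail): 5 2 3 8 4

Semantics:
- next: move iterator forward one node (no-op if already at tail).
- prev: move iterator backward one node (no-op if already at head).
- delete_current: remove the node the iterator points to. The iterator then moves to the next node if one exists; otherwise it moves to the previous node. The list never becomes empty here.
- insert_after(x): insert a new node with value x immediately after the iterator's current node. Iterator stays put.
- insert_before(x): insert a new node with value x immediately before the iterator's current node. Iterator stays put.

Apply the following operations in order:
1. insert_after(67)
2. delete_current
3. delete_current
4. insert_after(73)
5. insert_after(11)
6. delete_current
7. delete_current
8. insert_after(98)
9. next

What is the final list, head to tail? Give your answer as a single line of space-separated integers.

Answer: 73 98 3 8 4

Derivation:
After 1 (insert_after(67)): list=[5, 67, 2, 3, 8, 4] cursor@5
After 2 (delete_current): list=[67, 2, 3, 8, 4] cursor@67
After 3 (delete_current): list=[2, 3, 8, 4] cursor@2
After 4 (insert_after(73)): list=[2, 73, 3, 8, 4] cursor@2
After 5 (insert_after(11)): list=[2, 11, 73, 3, 8, 4] cursor@2
After 6 (delete_current): list=[11, 73, 3, 8, 4] cursor@11
After 7 (delete_current): list=[73, 3, 8, 4] cursor@73
After 8 (insert_after(98)): list=[73, 98, 3, 8, 4] cursor@73
After 9 (next): list=[73, 98, 3, 8, 4] cursor@98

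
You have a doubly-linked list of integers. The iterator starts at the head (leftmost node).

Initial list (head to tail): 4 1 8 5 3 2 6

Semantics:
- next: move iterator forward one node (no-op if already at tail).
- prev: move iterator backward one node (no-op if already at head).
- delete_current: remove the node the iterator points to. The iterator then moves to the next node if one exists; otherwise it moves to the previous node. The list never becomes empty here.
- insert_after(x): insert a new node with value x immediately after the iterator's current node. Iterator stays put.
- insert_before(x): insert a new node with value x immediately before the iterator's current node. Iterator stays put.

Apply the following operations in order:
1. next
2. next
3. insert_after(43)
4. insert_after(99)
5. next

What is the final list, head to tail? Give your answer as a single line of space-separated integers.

After 1 (next): list=[4, 1, 8, 5, 3, 2, 6] cursor@1
After 2 (next): list=[4, 1, 8, 5, 3, 2, 6] cursor@8
After 3 (insert_after(43)): list=[4, 1, 8, 43, 5, 3, 2, 6] cursor@8
After 4 (insert_after(99)): list=[4, 1, 8, 99, 43, 5, 3, 2, 6] cursor@8
After 5 (next): list=[4, 1, 8, 99, 43, 5, 3, 2, 6] cursor@99

Answer: 4 1 8 99 43 5 3 2 6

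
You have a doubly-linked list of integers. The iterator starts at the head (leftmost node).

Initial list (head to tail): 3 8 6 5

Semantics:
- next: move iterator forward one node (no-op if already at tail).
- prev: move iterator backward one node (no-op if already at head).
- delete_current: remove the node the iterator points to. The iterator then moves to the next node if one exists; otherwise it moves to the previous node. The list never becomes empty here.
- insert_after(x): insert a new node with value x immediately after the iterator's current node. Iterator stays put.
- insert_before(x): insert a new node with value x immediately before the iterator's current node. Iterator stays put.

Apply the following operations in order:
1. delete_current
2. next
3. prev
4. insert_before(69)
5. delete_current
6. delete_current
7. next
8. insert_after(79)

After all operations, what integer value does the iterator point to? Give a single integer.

Answer: 5

Derivation:
After 1 (delete_current): list=[8, 6, 5] cursor@8
After 2 (next): list=[8, 6, 5] cursor@6
After 3 (prev): list=[8, 6, 5] cursor@8
After 4 (insert_before(69)): list=[69, 8, 6, 5] cursor@8
After 5 (delete_current): list=[69, 6, 5] cursor@6
After 6 (delete_current): list=[69, 5] cursor@5
After 7 (next): list=[69, 5] cursor@5
After 8 (insert_after(79)): list=[69, 5, 79] cursor@5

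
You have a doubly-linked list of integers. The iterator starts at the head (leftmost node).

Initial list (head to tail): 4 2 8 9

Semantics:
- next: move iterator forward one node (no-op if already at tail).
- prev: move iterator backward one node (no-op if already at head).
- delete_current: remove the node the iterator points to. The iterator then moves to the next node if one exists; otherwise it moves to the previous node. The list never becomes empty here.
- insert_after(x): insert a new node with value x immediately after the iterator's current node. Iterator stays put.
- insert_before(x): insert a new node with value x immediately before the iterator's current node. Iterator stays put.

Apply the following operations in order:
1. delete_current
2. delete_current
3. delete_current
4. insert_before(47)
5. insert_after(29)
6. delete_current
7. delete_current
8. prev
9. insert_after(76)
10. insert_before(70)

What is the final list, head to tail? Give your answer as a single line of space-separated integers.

Answer: 70 47 76

Derivation:
After 1 (delete_current): list=[2, 8, 9] cursor@2
After 2 (delete_current): list=[8, 9] cursor@8
After 3 (delete_current): list=[9] cursor@9
After 4 (insert_before(47)): list=[47, 9] cursor@9
After 5 (insert_after(29)): list=[47, 9, 29] cursor@9
After 6 (delete_current): list=[47, 29] cursor@29
After 7 (delete_current): list=[47] cursor@47
After 8 (prev): list=[47] cursor@47
After 9 (insert_after(76)): list=[47, 76] cursor@47
After 10 (insert_before(70)): list=[70, 47, 76] cursor@47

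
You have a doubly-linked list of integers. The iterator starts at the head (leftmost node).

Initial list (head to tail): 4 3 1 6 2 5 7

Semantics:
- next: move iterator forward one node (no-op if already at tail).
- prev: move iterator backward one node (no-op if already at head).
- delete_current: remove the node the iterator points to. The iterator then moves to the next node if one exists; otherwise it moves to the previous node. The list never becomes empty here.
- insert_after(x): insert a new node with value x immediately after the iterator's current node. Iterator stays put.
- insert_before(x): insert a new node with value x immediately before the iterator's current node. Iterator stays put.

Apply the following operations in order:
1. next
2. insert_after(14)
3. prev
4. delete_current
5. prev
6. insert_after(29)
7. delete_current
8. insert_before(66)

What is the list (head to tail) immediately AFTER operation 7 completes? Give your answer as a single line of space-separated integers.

After 1 (next): list=[4, 3, 1, 6, 2, 5, 7] cursor@3
After 2 (insert_after(14)): list=[4, 3, 14, 1, 6, 2, 5, 7] cursor@3
After 3 (prev): list=[4, 3, 14, 1, 6, 2, 5, 7] cursor@4
After 4 (delete_current): list=[3, 14, 1, 6, 2, 5, 7] cursor@3
After 5 (prev): list=[3, 14, 1, 6, 2, 5, 7] cursor@3
After 6 (insert_after(29)): list=[3, 29, 14, 1, 6, 2, 5, 7] cursor@3
After 7 (delete_current): list=[29, 14, 1, 6, 2, 5, 7] cursor@29

Answer: 29 14 1 6 2 5 7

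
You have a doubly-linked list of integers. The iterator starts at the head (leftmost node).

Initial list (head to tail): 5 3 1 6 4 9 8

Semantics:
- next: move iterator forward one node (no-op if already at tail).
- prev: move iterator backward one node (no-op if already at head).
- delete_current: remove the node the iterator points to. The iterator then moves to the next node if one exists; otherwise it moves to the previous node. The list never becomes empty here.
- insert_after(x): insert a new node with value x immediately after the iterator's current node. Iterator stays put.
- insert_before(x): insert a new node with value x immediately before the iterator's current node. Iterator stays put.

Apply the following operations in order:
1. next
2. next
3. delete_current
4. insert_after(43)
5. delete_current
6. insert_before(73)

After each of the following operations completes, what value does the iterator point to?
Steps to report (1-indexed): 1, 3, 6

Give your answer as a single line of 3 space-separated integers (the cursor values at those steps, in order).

After 1 (next): list=[5, 3, 1, 6, 4, 9, 8] cursor@3
After 2 (next): list=[5, 3, 1, 6, 4, 9, 8] cursor@1
After 3 (delete_current): list=[5, 3, 6, 4, 9, 8] cursor@6
After 4 (insert_after(43)): list=[5, 3, 6, 43, 4, 9, 8] cursor@6
After 5 (delete_current): list=[5, 3, 43, 4, 9, 8] cursor@43
After 6 (insert_before(73)): list=[5, 3, 73, 43, 4, 9, 8] cursor@43

Answer: 3 6 43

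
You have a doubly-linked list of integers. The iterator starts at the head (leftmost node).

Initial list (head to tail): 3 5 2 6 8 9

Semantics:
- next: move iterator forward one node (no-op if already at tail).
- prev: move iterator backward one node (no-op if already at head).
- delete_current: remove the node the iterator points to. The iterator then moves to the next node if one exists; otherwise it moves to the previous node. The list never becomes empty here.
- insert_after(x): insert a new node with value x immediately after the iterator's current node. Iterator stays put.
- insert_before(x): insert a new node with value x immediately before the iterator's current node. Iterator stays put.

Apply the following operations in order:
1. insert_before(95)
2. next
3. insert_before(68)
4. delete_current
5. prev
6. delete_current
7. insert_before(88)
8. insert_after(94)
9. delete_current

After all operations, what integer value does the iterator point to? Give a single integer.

Answer: 94

Derivation:
After 1 (insert_before(95)): list=[95, 3, 5, 2, 6, 8, 9] cursor@3
After 2 (next): list=[95, 3, 5, 2, 6, 8, 9] cursor@5
After 3 (insert_before(68)): list=[95, 3, 68, 5, 2, 6, 8, 9] cursor@5
After 4 (delete_current): list=[95, 3, 68, 2, 6, 8, 9] cursor@2
After 5 (prev): list=[95, 3, 68, 2, 6, 8, 9] cursor@68
After 6 (delete_current): list=[95, 3, 2, 6, 8, 9] cursor@2
After 7 (insert_before(88)): list=[95, 3, 88, 2, 6, 8, 9] cursor@2
After 8 (insert_after(94)): list=[95, 3, 88, 2, 94, 6, 8, 9] cursor@2
After 9 (delete_current): list=[95, 3, 88, 94, 6, 8, 9] cursor@94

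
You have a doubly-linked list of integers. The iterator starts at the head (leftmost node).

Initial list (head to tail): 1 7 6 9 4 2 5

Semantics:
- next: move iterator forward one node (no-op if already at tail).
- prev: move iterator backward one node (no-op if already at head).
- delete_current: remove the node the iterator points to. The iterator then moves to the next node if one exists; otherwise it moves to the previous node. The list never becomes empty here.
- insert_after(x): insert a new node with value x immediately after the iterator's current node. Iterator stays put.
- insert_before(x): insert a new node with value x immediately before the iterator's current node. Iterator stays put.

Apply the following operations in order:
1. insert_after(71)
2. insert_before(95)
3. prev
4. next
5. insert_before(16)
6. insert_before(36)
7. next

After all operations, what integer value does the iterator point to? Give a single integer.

Answer: 71

Derivation:
After 1 (insert_after(71)): list=[1, 71, 7, 6, 9, 4, 2, 5] cursor@1
After 2 (insert_before(95)): list=[95, 1, 71, 7, 6, 9, 4, 2, 5] cursor@1
After 3 (prev): list=[95, 1, 71, 7, 6, 9, 4, 2, 5] cursor@95
After 4 (next): list=[95, 1, 71, 7, 6, 9, 4, 2, 5] cursor@1
After 5 (insert_before(16)): list=[95, 16, 1, 71, 7, 6, 9, 4, 2, 5] cursor@1
After 6 (insert_before(36)): list=[95, 16, 36, 1, 71, 7, 6, 9, 4, 2, 5] cursor@1
After 7 (next): list=[95, 16, 36, 1, 71, 7, 6, 9, 4, 2, 5] cursor@71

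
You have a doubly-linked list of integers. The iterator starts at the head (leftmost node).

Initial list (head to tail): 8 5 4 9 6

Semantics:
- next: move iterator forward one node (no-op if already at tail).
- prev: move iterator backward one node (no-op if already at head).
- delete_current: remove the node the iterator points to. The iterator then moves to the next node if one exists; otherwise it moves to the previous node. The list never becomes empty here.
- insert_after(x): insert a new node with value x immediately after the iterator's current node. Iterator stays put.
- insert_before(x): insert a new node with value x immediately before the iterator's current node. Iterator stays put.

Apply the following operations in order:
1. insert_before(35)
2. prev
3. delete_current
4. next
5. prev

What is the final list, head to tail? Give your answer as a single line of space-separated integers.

Answer: 8 5 4 9 6

Derivation:
After 1 (insert_before(35)): list=[35, 8, 5, 4, 9, 6] cursor@8
After 2 (prev): list=[35, 8, 5, 4, 9, 6] cursor@35
After 3 (delete_current): list=[8, 5, 4, 9, 6] cursor@8
After 4 (next): list=[8, 5, 4, 9, 6] cursor@5
After 5 (prev): list=[8, 5, 4, 9, 6] cursor@8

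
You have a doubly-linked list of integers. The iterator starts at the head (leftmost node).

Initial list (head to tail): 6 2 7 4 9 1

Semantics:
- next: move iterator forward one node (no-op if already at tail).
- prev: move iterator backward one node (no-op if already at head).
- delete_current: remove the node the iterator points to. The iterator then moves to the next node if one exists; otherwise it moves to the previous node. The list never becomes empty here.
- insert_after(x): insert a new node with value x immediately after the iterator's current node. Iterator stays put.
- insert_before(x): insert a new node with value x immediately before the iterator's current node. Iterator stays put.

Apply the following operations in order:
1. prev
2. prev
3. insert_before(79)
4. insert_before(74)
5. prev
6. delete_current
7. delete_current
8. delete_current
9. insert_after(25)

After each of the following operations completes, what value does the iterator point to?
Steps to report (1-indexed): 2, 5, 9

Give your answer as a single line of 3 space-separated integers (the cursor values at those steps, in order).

Answer: 6 74 7

Derivation:
After 1 (prev): list=[6, 2, 7, 4, 9, 1] cursor@6
After 2 (prev): list=[6, 2, 7, 4, 9, 1] cursor@6
After 3 (insert_before(79)): list=[79, 6, 2, 7, 4, 9, 1] cursor@6
After 4 (insert_before(74)): list=[79, 74, 6, 2, 7, 4, 9, 1] cursor@6
After 5 (prev): list=[79, 74, 6, 2, 7, 4, 9, 1] cursor@74
After 6 (delete_current): list=[79, 6, 2, 7, 4, 9, 1] cursor@6
After 7 (delete_current): list=[79, 2, 7, 4, 9, 1] cursor@2
After 8 (delete_current): list=[79, 7, 4, 9, 1] cursor@7
After 9 (insert_after(25)): list=[79, 7, 25, 4, 9, 1] cursor@7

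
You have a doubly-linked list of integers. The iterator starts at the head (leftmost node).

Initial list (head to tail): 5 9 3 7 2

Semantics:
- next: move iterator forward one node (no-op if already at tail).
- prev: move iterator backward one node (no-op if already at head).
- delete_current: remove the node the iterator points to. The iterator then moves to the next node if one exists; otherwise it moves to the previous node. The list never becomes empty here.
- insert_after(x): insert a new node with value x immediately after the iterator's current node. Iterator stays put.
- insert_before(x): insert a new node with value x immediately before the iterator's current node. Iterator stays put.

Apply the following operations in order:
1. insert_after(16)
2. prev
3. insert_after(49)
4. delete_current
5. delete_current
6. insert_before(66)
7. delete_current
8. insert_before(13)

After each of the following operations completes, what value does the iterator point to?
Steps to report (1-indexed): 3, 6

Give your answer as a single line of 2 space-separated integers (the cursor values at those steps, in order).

Answer: 5 16

Derivation:
After 1 (insert_after(16)): list=[5, 16, 9, 3, 7, 2] cursor@5
After 2 (prev): list=[5, 16, 9, 3, 7, 2] cursor@5
After 3 (insert_after(49)): list=[5, 49, 16, 9, 3, 7, 2] cursor@5
After 4 (delete_current): list=[49, 16, 9, 3, 7, 2] cursor@49
After 5 (delete_current): list=[16, 9, 3, 7, 2] cursor@16
After 6 (insert_before(66)): list=[66, 16, 9, 3, 7, 2] cursor@16
After 7 (delete_current): list=[66, 9, 3, 7, 2] cursor@9
After 8 (insert_before(13)): list=[66, 13, 9, 3, 7, 2] cursor@9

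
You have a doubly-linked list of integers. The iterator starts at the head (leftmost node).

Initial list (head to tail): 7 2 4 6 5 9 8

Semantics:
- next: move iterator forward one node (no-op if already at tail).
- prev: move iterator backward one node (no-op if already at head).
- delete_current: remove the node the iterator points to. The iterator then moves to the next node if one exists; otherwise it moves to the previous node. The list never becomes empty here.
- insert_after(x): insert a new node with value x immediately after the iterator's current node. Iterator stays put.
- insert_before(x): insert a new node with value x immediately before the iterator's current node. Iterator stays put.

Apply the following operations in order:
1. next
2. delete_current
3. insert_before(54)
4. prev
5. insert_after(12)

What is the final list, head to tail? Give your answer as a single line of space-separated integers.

After 1 (next): list=[7, 2, 4, 6, 5, 9, 8] cursor@2
After 2 (delete_current): list=[7, 4, 6, 5, 9, 8] cursor@4
After 3 (insert_before(54)): list=[7, 54, 4, 6, 5, 9, 8] cursor@4
After 4 (prev): list=[7, 54, 4, 6, 5, 9, 8] cursor@54
After 5 (insert_after(12)): list=[7, 54, 12, 4, 6, 5, 9, 8] cursor@54

Answer: 7 54 12 4 6 5 9 8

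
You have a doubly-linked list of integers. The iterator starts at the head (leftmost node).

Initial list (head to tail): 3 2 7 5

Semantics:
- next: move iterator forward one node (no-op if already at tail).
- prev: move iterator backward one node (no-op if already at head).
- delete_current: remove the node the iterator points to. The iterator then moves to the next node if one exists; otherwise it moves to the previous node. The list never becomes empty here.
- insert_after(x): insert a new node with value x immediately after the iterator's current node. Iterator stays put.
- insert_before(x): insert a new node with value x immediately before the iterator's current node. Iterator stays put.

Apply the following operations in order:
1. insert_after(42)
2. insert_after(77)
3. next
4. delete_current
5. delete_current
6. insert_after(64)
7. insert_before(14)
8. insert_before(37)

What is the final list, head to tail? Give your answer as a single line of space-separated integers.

After 1 (insert_after(42)): list=[3, 42, 2, 7, 5] cursor@3
After 2 (insert_after(77)): list=[3, 77, 42, 2, 7, 5] cursor@3
After 3 (next): list=[3, 77, 42, 2, 7, 5] cursor@77
After 4 (delete_current): list=[3, 42, 2, 7, 5] cursor@42
After 5 (delete_current): list=[3, 2, 7, 5] cursor@2
After 6 (insert_after(64)): list=[3, 2, 64, 7, 5] cursor@2
After 7 (insert_before(14)): list=[3, 14, 2, 64, 7, 5] cursor@2
After 8 (insert_before(37)): list=[3, 14, 37, 2, 64, 7, 5] cursor@2

Answer: 3 14 37 2 64 7 5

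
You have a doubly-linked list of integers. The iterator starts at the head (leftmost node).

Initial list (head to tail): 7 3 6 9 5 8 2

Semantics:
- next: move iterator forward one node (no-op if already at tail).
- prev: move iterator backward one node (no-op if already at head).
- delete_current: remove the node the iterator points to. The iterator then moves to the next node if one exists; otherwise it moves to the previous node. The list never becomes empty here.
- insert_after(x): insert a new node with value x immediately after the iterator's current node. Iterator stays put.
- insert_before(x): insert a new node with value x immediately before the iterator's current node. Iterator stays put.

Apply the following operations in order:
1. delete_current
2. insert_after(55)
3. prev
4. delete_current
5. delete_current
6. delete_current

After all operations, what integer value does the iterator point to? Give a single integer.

After 1 (delete_current): list=[3, 6, 9, 5, 8, 2] cursor@3
After 2 (insert_after(55)): list=[3, 55, 6, 9, 5, 8, 2] cursor@3
After 3 (prev): list=[3, 55, 6, 9, 5, 8, 2] cursor@3
After 4 (delete_current): list=[55, 6, 9, 5, 8, 2] cursor@55
After 5 (delete_current): list=[6, 9, 5, 8, 2] cursor@6
After 6 (delete_current): list=[9, 5, 8, 2] cursor@9

Answer: 9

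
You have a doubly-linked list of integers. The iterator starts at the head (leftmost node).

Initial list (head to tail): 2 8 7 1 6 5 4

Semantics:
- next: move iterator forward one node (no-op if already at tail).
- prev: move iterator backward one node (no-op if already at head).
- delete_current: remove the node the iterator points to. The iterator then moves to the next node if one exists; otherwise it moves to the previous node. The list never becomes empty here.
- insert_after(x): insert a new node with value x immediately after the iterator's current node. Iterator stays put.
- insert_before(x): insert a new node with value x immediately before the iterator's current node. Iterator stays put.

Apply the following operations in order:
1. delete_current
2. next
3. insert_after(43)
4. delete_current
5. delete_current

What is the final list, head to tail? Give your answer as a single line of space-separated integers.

Answer: 8 1 6 5 4

Derivation:
After 1 (delete_current): list=[8, 7, 1, 6, 5, 4] cursor@8
After 2 (next): list=[8, 7, 1, 6, 5, 4] cursor@7
After 3 (insert_after(43)): list=[8, 7, 43, 1, 6, 5, 4] cursor@7
After 4 (delete_current): list=[8, 43, 1, 6, 5, 4] cursor@43
After 5 (delete_current): list=[8, 1, 6, 5, 4] cursor@1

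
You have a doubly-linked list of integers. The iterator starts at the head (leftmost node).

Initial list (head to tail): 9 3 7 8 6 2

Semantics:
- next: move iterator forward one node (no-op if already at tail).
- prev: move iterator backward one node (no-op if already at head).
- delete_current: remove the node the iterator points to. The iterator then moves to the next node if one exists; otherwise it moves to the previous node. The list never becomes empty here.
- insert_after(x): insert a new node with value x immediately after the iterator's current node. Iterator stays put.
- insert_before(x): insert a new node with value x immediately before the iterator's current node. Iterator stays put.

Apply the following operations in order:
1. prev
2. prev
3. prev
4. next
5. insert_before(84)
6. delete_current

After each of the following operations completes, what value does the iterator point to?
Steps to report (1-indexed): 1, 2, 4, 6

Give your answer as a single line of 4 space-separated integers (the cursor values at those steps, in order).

Answer: 9 9 3 7

Derivation:
After 1 (prev): list=[9, 3, 7, 8, 6, 2] cursor@9
After 2 (prev): list=[9, 3, 7, 8, 6, 2] cursor@9
After 3 (prev): list=[9, 3, 7, 8, 6, 2] cursor@9
After 4 (next): list=[9, 3, 7, 8, 6, 2] cursor@3
After 5 (insert_before(84)): list=[9, 84, 3, 7, 8, 6, 2] cursor@3
After 6 (delete_current): list=[9, 84, 7, 8, 6, 2] cursor@7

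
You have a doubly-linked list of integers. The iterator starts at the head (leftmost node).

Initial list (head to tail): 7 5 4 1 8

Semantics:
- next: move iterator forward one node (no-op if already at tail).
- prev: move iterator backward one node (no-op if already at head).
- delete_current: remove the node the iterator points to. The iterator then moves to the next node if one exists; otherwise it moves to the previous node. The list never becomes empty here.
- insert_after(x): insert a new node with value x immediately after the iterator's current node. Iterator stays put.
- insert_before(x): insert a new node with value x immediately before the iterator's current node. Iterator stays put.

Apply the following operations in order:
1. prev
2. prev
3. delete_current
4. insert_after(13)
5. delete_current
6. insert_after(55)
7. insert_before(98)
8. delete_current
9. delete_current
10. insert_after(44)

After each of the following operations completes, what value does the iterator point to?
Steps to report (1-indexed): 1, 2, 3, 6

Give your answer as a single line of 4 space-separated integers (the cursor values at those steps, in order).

Answer: 7 7 5 13

Derivation:
After 1 (prev): list=[7, 5, 4, 1, 8] cursor@7
After 2 (prev): list=[7, 5, 4, 1, 8] cursor@7
After 3 (delete_current): list=[5, 4, 1, 8] cursor@5
After 4 (insert_after(13)): list=[5, 13, 4, 1, 8] cursor@5
After 5 (delete_current): list=[13, 4, 1, 8] cursor@13
After 6 (insert_after(55)): list=[13, 55, 4, 1, 8] cursor@13
After 7 (insert_before(98)): list=[98, 13, 55, 4, 1, 8] cursor@13
After 8 (delete_current): list=[98, 55, 4, 1, 8] cursor@55
After 9 (delete_current): list=[98, 4, 1, 8] cursor@4
After 10 (insert_after(44)): list=[98, 4, 44, 1, 8] cursor@4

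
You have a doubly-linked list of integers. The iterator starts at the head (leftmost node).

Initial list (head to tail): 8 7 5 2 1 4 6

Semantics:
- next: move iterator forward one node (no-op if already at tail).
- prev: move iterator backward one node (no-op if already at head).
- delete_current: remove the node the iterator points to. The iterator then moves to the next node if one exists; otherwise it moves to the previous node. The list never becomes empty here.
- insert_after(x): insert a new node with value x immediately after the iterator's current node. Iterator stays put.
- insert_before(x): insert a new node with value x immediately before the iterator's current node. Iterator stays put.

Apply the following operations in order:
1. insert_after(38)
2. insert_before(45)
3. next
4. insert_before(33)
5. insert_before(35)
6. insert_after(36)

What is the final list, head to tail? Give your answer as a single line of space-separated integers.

Answer: 45 8 33 35 38 36 7 5 2 1 4 6

Derivation:
After 1 (insert_after(38)): list=[8, 38, 7, 5, 2, 1, 4, 6] cursor@8
After 2 (insert_before(45)): list=[45, 8, 38, 7, 5, 2, 1, 4, 6] cursor@8
After 3 (next): list=[45, 8, 38, 7, 5, 2, 1, 4, 6] cursor@38
After 4 (insert_before(33)): list=[45, 8, 33, 38, 7, 5, 2, 1, 4, 6] cursor@38
After 5 (insert_before(35)): list=[45, 8, 33, 35, 38, 7, 5, 2, 1, 4, 6] cursor@38
After 6 (insert_after(36)): list=[45, 8, 33, 35, 38, 36, 7, 5, 2, 1, 4, 6] cursor@38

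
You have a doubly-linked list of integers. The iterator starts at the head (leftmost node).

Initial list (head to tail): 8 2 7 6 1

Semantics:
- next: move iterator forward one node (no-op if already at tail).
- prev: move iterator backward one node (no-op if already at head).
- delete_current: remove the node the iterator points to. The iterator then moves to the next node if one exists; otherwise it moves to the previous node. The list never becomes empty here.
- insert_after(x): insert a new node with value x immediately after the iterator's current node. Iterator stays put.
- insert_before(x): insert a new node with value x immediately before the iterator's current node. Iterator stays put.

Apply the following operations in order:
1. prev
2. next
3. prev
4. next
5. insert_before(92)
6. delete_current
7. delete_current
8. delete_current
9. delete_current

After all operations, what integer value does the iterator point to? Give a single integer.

After 1 (prev): list=[8, 2, 7, 6, 1] cursor@8
After 2 (next): list=[8, 2, 7, 6, 1] cursor@2
After 3 (prev): list=[8, 2, 7, 6, 1] cursor@8
After 4 (next): list=[8, 2, 7, 6, 1] cursor@2
After 5 (insert_before(92)): list=[8, 92, 2, 7, 6, 1] cursor@2
After 6 (delete_current): list=[8, 92, 7, 6, 1] cursor@7
After 7 (delete_current): list=[8, 92, 6, 1] cursor@6
After 8 (delete_current): list=[8, 92, 1] cursor@1
After 9 (delete_current): list=[8, 92] cursor@92

Answer: 92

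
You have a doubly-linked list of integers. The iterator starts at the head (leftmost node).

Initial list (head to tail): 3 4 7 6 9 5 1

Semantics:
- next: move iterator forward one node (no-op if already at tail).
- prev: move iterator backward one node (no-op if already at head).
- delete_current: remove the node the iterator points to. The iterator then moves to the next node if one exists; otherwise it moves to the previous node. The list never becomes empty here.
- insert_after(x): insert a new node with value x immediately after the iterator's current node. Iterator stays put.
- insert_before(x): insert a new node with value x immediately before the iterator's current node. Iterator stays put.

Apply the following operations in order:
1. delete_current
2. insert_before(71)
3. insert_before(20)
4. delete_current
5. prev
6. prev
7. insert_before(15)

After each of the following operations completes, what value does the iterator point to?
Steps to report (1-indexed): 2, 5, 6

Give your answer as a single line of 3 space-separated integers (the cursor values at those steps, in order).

Answer: 4 20 71

Derivation:
After 1 (delete_current): list=[4, 7, 6, 9, 5, 1] cursor@4
After 2 (insert_before(71)): list=[71, 4, 7, 6, 9, 5, 1] cursor@4
After 3 (insert_before(20)): list=[71, 20, 4, 7, 6, 9, 5, 1] cursor@4
After 4 (delete_current): list=[71, 20, 7, 6, 9, 5, 1] cursor@7
After 5 (prev): list=[71, 20, 7, 6, 9, 5, 1] cursor@20
After 6 (prev): list=[71, 20, 7, 6, 9, 5, 1] cursor@71
After 7 (insert_before(15)): list=[15, 71, 20, 7, 6, 9, 5, 1] cursor@71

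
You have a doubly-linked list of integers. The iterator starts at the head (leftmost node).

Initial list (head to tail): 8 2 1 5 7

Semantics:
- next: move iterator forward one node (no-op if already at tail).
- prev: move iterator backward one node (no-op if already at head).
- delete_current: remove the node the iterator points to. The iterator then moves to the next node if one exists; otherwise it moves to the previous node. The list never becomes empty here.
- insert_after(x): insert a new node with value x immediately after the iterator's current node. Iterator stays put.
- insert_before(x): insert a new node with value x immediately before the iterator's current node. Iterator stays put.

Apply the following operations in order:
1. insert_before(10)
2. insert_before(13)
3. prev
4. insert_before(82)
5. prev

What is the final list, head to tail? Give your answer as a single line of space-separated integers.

Answer: 10 82 13 8 2 1 5 7

Derivation:
After 1 (insert_before(10)): list=[10, 8, 2, 1, 5, 7] cursor@8
After 2 (insert_before(13)): list=[10, 13, 8, 2, 1, 5, 7] cursor@8
After 3 (prev): list=[10, 13, 8, 2, 1, 5, 7] cursor@13
After 4 (insert_before(82)): list=[10, 82, 13, 8, 2, 1, 5, 7] cursor@13
After 5 (prev): list=[10, 82, 13, 8, 2, 1, 5, 7] cursor@82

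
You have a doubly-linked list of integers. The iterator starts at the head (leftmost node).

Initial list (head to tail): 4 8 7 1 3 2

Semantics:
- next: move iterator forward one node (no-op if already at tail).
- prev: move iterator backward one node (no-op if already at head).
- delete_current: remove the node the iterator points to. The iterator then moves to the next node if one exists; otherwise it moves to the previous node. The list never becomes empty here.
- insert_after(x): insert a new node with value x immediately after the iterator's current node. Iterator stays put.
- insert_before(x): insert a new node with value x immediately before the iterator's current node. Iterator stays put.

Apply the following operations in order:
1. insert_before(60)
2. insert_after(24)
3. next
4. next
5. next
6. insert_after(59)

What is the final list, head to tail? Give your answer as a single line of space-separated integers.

After 1 (insert_before(60)): list=[60, 4, 8, 7, 1, 3, 2] cursor@4
After 2 (insert_after(24)): list=[60, 4, 24, 8, 7, 1, 3, 2] cursor@4
After 3 (next): list=[60, 4, 24, 8, 7, 1, 3, 2] cursor@24
After 4 (next): list=[60, 4, 24, 8, 7, 1, 3, 2] cursor@8
After 5 (next): list=[60, 4, 24, 8, 7, 1, 3, 2] cursor@7
After 6 (insert_after(59)): list=[60, 4, 24, 8, 7, 59, 1, 3, 2] cursor@7

Answer: 60 4 24 8 7 59 1 3 2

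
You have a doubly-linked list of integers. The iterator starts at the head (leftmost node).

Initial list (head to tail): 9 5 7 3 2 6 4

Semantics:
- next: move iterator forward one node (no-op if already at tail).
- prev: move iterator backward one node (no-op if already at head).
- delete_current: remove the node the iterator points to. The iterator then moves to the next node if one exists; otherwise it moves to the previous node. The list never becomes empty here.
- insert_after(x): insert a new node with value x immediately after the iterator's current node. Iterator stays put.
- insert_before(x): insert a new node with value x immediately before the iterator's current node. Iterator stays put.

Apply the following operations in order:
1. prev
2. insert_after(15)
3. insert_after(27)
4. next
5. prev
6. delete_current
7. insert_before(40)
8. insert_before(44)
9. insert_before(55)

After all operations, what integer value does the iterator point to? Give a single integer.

After 1 (prev): list=[9, 5, 7, 3, 2, 6, 4] cursor@9
After 2 (insert_after(15)): list=[9, 15, 5, 7, 3, 2, 6, 4] cursor@9
After 3 (insert_after(27)): list=[9, 27, 15, 5, 7, 3, 2, 6, 4] cursor@9
After 4 (next): list=[9, 27, 15, 5, 7, 3, 2, 6, 4] cursor@27
After 5 (prev): list=[9, 27, 15, 5, 7, 3, 2, 6, 4] cursor@9
After 6 (delete_current): list=[27, 15, 5, 7, 3, 2, 6, 4] cursor@27
After 7 (insert_before(40)): list=[40, 27, 15, 5, 7, 3, 2, 6, 4] cursor@27
After 8 (insert_before(44)): list=[40, 44, 27, 15, 5, 7, 3, 2, 6, 4] cursor@27
After 9 (insert_before(55)): list=[40, 44, 55, 27, 15, 5, 7, 3, 2, 6, 4] cursor@27

Answer: 27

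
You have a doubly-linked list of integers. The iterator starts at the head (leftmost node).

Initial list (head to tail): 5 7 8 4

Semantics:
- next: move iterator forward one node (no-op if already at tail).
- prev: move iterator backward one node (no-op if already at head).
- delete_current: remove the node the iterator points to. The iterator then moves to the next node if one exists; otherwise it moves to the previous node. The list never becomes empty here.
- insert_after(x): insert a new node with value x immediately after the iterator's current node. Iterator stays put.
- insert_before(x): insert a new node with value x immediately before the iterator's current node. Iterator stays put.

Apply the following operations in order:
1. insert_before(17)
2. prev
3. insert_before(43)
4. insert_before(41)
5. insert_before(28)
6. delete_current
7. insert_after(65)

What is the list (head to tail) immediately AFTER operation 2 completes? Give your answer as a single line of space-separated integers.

Answer: 17 5 7 8 4

Derivation:
After 1 (insert_before(17)): list=[17, 5, 7, 8, 4] cursor@5
After 2 (prev): list=[17, 5, 7, 8, 4] cursor@17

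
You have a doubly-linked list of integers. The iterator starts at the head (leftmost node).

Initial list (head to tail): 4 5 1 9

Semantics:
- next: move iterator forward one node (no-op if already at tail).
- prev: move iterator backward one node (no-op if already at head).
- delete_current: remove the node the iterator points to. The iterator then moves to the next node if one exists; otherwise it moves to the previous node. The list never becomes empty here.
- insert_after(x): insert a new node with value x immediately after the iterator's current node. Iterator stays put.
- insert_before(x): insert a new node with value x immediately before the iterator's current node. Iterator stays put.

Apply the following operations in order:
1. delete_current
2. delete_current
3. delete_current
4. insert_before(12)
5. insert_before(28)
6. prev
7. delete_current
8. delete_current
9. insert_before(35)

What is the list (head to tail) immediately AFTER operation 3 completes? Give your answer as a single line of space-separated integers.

Answer: 9

Derivation:
After 1 (delete_current): list=[5, 1, 9] cursor@5
After 2 (delete_current): list=[1, 9] cursor@1
After 3 (delete_current): list=[9] cursor@9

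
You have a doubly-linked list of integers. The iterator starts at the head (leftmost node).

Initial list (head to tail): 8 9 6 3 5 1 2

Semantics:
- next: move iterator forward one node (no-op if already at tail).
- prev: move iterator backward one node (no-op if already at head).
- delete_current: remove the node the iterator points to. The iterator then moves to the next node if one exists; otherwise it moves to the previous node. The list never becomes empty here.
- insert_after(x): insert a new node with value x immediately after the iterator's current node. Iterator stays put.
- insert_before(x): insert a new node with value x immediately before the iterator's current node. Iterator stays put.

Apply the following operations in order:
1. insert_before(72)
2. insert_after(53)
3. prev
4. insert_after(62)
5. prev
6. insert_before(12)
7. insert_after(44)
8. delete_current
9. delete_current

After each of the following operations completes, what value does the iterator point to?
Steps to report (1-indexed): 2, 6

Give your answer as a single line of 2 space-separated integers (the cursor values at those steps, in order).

After 1 (insert_before(72)): list=[72, 8, 9, 6, 3, 5, 1, 2] cursor@8
After 2 (insert_after(53)): list=[72, 8, 53, 9, 6, 3, 5, 1, 2] cursor@8
After 3 (prev): list=[72, 8, 53, 9, 6, 3, 5, 1, 2] cursor@72
After 4 (insert_after(62)): list=[72, 62, 8, 53, 9, 6, 3, 5, 1, 2] cursor@72
After 5 (prev): list=[72, 62, 8, 53, 9, 6, 3, 5, 1, 2] cursor@72
After 6 (insert_before(12)): list=[12, 72, 62, 8, 53, 9, 6, 3, 5, 1, 2] cursor@72
After 7 (insert_after(44)): list=[12, 72, 44, 62, 8, 53, 9, 6, 3, 5, 1, 2] cursor@72
After 8 (delete_current): list=[12, 44, 62, 8, 53, 9, 6, 3, 5, 1, 2] cursor@44
After 9 (delete_current): list=[12, 62, 8, 53, 9, 6, 3, 5, 1, 2] cursor@62

Answer: 8 72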